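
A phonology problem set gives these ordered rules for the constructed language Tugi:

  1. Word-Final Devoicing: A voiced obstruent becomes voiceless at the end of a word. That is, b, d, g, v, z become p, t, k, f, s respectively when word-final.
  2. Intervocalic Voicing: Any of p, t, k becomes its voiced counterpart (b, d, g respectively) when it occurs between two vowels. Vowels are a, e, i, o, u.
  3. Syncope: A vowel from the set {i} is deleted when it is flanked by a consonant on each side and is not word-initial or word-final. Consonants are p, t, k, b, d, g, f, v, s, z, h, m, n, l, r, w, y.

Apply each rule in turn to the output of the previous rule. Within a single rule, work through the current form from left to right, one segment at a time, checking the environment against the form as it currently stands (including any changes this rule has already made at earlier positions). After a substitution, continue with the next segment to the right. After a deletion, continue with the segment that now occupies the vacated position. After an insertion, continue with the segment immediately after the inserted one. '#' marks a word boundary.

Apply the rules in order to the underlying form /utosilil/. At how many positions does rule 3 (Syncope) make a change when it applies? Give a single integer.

2

1 Word-Final Devoicing: no change — [utosilil]
2 Intervocalic Voicing: [utosilil] → [udosilil]
3 Syncope: [udosilil] → [udosll]
Rule 3 changed 2 position(s).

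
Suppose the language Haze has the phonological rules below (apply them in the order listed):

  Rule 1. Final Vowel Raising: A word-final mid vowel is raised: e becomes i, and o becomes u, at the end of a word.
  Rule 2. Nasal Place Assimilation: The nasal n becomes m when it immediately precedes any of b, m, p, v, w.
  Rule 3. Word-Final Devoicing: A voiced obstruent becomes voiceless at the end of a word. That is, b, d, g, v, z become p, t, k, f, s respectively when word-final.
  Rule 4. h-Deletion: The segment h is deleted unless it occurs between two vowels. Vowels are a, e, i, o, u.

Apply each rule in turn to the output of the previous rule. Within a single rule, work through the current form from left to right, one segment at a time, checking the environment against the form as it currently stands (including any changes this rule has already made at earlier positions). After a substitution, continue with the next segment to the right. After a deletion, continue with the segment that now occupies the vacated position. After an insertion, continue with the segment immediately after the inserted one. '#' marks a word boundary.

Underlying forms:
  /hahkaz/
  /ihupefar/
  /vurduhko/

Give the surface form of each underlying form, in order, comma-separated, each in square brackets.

/hahkaz/:
  Rule 1 Final Vowel Raising: no change — [hahkaz]
  Rule 2 Nasal Place Assimilation: no change — [hahkaz]
  Rule 3 Word-Final Devoicing: [hahkaz] → [hahkas]
  Rule 4 h-Deletion: [hahkas] → [akas]
/ihupefar/:
  Rule 1 Final Vowel Raising: no change — [ihupefar]
  Rule 2 Nasal Place Assimilation: no change — [ihupefar]
  Rule 3 Word-Final Devoicing: no change — [ihupefar]
  Rule 4 h-Deletion: no change — [ihupefar]
/vurduhko/:
  Rule 1 Final Vowel Raising: [vurduhko] → [vurduhku]
  Rule 2 Nasal Place Assimilation: no change — [vurduhku]
  Rule 3 Word-Final Devoicing: no change — [vurduhku]
  Rule 4 h-Deletion: [vurduhku] → [vurduku]

[akas], [ihupefar], [vurduku]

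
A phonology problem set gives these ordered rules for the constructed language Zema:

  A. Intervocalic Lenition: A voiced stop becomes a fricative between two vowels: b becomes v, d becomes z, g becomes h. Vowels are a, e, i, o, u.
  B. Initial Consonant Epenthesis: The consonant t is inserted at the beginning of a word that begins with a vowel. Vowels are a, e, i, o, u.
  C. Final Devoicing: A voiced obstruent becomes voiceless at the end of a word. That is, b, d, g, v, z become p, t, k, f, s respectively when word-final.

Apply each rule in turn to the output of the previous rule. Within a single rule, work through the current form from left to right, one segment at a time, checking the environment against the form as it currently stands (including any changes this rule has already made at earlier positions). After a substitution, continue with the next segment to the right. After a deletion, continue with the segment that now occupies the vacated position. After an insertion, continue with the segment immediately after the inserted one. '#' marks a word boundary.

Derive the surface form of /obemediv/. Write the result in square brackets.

A Intervocalic Lenition: [obemediv] → [ovemeziv]
B Initial Consonant Epenthesis: [ovemeziv] → [tovemeziv]
C Final Devoicing: [tovemeziv] → [tovemezif]

[tovemezif]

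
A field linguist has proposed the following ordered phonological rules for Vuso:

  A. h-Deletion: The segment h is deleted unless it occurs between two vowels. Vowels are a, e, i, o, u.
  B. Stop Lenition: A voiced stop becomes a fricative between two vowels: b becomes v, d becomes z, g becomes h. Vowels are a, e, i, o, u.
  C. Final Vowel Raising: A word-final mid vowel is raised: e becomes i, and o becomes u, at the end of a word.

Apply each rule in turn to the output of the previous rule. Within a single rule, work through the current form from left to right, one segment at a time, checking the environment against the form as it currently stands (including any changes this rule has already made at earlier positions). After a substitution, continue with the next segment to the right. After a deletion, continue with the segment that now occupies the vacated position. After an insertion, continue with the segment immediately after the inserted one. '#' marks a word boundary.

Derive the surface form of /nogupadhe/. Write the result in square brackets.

[nohupazi]

A h-Deletion: [nogupadhe] → [nogupade]
B Stop Lenition: [nogupade] → [nohupaze]
C Final Vowel Raising: [nohupaze] → [nohupazi]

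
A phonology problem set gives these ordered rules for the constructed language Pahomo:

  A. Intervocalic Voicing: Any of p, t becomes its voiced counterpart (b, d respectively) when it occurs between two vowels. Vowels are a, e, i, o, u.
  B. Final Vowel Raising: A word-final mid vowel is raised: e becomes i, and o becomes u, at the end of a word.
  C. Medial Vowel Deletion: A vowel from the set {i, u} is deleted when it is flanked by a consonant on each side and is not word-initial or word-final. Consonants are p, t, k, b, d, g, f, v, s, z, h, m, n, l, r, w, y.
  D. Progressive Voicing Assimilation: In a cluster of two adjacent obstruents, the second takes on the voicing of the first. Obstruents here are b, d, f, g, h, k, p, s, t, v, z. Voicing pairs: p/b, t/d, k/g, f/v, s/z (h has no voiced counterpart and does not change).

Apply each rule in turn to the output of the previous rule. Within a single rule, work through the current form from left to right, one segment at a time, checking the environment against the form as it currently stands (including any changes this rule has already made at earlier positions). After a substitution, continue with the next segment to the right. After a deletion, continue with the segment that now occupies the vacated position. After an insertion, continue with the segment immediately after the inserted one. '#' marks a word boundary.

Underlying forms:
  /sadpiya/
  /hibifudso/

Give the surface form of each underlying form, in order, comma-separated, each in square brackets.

[sadbya], [hpftsu]

/sadpiya/:
  A Intervocalic Voicing: no change — [sadpiya]
  B Final Vowel Raising: no change — [sadpiya]
  C Medial Vowel Deletion: [sadpiya] → [sadpya]
  D Progressive Voicing Assimilation: [sadpya] → [sadbya]
/hibifudso/:
  A Intervocalic Voicing: no change — [hibifudso]
  B Final Vowel Raising: [hibifudso] → [hibifudsu]
  C Medial Vowel Deletion: [hibifudsu] → [hbfdsu]
  D Progressive Voicing Assimilation: [hbfdsu] → [hpftsu]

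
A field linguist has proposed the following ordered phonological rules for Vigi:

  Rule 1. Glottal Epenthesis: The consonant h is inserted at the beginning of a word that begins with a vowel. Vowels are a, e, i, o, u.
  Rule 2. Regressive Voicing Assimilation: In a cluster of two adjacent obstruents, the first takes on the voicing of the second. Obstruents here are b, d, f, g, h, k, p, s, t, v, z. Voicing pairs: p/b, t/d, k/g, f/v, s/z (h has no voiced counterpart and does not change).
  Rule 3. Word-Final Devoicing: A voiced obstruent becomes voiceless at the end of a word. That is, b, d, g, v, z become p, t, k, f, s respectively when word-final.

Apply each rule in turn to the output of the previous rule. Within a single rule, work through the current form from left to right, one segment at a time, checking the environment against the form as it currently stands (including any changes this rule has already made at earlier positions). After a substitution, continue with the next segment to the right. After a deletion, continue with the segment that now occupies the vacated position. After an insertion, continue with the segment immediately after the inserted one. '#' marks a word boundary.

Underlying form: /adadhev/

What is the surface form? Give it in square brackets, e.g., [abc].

Rule 1 Glottal Epenthesis: [adadhev] → [hadadhev]
Rule 2 Regressive Voicing Assimilation: [hadadhev] → [hadathev]
Rule 3 Word-Final Devoicing: [hadathev] → [hadathef]

[hadathef]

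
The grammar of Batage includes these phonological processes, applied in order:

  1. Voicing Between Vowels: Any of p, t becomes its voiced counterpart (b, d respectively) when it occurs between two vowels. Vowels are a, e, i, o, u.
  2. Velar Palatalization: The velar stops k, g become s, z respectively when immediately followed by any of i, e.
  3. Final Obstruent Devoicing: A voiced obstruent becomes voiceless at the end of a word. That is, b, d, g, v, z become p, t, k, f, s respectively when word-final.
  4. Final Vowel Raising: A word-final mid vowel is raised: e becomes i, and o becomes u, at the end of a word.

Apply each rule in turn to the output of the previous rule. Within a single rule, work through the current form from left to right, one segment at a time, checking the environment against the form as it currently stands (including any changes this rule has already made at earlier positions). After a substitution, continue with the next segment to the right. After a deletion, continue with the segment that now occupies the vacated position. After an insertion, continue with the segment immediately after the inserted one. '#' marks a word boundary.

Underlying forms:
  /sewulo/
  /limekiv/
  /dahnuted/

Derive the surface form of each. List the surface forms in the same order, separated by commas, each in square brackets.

[sewulu], [limesif], [dahnudet]

/sewulo/:
  1 Voicing Between Vowels: no change — [sewulo]
  2 Velar Palatalization: no change — [sewulo]
  3 Final Obstruent Devoicing: no change — [sewulo]
  4 Final Vowel Raising: [sewulo] → [sewulu]
/limekiv/:
  1 Voicing Between Vowels: no change — [limekiv]
  2 Velar Palatalization: [limekiv] → [limesiv]
  3 Final Obstruent Devoicing: [limesiv] → [limesif]
  4 Final Vowel Raising: no change — [limesif]
/dahnuted/:
  1 Voicing Between Vowels: [dahnuted] → [dahnuded]
  2 Velar Palatalization: no change — [dahnuded]
  3 Final Obstruent Devoicing: [dahnuded] → [dahnudet]
  4 Final Vowel Raising: no change — [dahnudet]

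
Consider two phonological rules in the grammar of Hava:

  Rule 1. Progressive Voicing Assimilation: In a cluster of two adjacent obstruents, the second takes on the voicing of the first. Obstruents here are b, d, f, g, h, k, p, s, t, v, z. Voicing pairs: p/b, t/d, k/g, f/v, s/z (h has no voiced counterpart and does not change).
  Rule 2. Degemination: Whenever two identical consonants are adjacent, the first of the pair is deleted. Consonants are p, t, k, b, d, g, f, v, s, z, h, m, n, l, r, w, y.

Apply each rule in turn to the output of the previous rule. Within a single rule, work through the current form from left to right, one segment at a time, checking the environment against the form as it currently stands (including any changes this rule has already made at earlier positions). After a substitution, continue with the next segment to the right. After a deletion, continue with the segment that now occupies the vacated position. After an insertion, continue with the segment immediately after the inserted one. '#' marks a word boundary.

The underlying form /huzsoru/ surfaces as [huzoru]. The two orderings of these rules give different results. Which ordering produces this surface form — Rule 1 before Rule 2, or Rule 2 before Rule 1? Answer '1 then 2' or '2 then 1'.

1 then 2

Order 1 then 2:
  1 Progressive Voicing Assimilation: [huzsoru] → [huzzoru]
  2 Degemination: [huzzoru] → [huzoru]
  result: [huzoru]
Order 2 then 1:
  2 Degemination: no change — [huzsoru]
  1 Progressive Voicing Assimilation: [huzsoru] → [huzzoru]
  result: [huzzoru]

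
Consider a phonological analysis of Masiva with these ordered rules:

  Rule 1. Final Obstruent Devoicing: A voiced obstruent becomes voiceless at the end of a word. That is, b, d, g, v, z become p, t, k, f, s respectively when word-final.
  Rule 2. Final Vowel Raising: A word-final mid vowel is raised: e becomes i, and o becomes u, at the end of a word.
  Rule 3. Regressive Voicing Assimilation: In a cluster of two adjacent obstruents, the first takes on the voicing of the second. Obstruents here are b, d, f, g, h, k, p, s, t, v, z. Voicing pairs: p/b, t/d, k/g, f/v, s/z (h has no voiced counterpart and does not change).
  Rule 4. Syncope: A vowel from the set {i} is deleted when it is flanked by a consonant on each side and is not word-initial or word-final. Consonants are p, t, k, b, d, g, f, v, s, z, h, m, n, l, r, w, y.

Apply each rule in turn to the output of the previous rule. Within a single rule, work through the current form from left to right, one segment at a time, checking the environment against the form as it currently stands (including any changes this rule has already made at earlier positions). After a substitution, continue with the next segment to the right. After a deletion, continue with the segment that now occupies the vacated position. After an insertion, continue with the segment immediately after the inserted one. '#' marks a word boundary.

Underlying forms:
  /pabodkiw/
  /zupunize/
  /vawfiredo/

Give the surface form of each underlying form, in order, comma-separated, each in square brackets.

[pabotkw], [zupunzi], [vawfredu]

/pabodkiw/:
  Rule 1 Final Obstruent Devoicing: no change — [pabodkiw]
  Rule 2 Final Vowel Raising: no change — [pabodkiw]
  Rule 3 Regressive Voicing Assimilation: [pabodkiw] → [pabotkiw]
  Rule 4 Syncope: [pabotkiw] → [pabotkw]
/zupunize/:
  Rule 1 Final Obstruent Devoicing: no change — [zupunize]
  Rule 2 Final Vowel Raising: [zupunize] → [zupunizi]
  Rule 3 Regressive Voicing Assimilation: no change — [zupunizi]
  Rule 4 Syncope: [zupunizi] → [zupunzi]
/vawfiredo/:
  Rule 1 Final Obstruent Devoicing: no change — [vawfiredo]
  Rule 2 Final Vowel Raising: [vawfiredo] → [vawfiredu]
  Rule 3 Regressive Voicing Assimilation: no change — [vawfiredu]
  Rule 4 Syncope: [vawfiredu] → [vawfredu]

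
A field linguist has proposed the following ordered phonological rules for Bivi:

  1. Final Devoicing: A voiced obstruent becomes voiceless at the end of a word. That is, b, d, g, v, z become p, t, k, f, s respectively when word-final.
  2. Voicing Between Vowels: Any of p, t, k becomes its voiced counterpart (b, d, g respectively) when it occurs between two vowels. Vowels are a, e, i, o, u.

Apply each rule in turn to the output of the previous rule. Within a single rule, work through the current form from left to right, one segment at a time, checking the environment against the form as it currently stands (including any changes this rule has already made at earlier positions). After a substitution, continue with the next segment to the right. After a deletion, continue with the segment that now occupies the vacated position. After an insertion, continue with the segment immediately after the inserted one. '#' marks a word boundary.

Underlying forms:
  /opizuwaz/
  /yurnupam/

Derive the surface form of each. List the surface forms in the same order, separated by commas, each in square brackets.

/opizuwaz/:
  1 Final Devoicing: [opizuwaz] → [opizuwas]
  2 Voicing Between Vowels: [opizuwas] → [obizuwas]
/yurnupam/:
  1 Final Devoicing: no change — [yurnupam]
  2 Voicing Between Vowels: [yurnupam] → [yurnubam]

[obizuwas], [yurnubam]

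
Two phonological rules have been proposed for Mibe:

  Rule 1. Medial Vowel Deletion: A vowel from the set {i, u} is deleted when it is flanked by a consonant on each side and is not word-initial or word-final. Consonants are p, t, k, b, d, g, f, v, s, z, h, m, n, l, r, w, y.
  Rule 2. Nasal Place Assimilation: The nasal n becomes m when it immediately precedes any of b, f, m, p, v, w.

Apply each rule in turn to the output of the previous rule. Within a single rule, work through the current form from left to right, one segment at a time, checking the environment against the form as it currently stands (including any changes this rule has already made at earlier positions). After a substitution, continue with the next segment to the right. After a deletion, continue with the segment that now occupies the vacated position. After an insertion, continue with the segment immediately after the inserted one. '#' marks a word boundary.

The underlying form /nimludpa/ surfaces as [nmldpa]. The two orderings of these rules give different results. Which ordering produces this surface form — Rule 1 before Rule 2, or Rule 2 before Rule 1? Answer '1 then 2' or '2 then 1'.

2 then 1

Order 1 then 2:
  1 Medial Vowel Deletion: [nimludpa] → [nmldpa]
  2 Nasal Place Assimilation: [nmldpa] → [mmldpa]
  result: [mmldpa]
Order 2 then 1:
  2 Nasal Place Assimilation: no change — [nimludpa]
  1 Medial Vowel Deletion: [nimludpa] → [nmldpa]
  result: [nmldpa]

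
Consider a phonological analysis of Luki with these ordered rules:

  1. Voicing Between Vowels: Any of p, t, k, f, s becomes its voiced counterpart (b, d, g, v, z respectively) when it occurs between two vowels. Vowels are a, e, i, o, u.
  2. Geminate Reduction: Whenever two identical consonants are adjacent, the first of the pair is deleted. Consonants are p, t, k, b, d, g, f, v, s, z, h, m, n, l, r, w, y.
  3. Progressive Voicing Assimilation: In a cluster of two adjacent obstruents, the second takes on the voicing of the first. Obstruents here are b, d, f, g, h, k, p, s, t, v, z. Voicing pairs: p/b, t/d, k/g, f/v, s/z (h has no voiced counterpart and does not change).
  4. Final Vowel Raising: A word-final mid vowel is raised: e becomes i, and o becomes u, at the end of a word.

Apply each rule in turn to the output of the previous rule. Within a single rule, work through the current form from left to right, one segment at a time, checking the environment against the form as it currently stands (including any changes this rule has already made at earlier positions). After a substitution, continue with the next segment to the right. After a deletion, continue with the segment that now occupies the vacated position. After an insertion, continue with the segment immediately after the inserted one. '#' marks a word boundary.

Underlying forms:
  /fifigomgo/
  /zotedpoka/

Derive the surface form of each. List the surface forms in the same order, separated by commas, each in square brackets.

[fivigomgu], [zodedboga]

/fifigomgo/:
  1 Voicing Between Vowels: [fifigomgo] → [fivigomgo]
  2 Geminate Reduction: no change — [fivigomgo]
  3 Progressive Voicing Assimilation: no change — [fivigomgo]
  4 Final Vowel Raising: [fivigomgo] → [fivigomgu]
/zotedpoka/:
  1 Voicing Between Vowels: [zotedpoka] → [zodedpoga]
  2 Geminate Reduction: no change — [zodedpoga]
  3 Progressive Voicing Assimilation: [zodedpoga] → [zodedboga]
  4 Final Vowel Raising: no change — [zodedboga]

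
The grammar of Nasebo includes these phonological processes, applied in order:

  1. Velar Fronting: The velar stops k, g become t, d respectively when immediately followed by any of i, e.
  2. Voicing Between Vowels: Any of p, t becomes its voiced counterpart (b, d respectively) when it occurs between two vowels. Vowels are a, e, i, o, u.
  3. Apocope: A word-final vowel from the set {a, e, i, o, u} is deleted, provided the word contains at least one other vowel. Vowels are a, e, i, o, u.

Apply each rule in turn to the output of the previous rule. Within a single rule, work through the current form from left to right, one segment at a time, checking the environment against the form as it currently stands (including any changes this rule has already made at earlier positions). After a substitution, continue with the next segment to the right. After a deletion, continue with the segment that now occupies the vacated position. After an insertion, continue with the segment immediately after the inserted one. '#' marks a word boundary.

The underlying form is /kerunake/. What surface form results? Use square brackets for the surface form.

1 Velar Fronting: [kerunake] → [terunate]
2 Voicing Between Vowels: [terunate] → [terunade]
3 Apocope: [terunade] → [terunad]

[terunad]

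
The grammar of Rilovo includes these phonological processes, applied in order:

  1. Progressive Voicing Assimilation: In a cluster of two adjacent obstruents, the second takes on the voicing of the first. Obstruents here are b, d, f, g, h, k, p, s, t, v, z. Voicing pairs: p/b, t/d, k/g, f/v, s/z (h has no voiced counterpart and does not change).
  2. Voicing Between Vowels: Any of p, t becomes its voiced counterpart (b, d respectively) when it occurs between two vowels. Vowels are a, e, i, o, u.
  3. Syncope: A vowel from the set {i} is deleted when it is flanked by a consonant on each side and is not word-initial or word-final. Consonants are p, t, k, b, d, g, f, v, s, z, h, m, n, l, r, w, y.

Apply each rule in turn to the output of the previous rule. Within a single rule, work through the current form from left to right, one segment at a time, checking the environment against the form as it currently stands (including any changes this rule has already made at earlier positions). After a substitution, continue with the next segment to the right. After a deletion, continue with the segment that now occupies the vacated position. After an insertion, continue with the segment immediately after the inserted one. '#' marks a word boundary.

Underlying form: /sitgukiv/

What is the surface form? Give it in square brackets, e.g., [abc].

1 Progressive Voicing Assimilation: [sitgukiv] → [sitkukiv]
2 Voicing Between Vowels: no change — [sitkukiv]
3 Syncope: [sitkukiv] → [stkukv]

[stkukv]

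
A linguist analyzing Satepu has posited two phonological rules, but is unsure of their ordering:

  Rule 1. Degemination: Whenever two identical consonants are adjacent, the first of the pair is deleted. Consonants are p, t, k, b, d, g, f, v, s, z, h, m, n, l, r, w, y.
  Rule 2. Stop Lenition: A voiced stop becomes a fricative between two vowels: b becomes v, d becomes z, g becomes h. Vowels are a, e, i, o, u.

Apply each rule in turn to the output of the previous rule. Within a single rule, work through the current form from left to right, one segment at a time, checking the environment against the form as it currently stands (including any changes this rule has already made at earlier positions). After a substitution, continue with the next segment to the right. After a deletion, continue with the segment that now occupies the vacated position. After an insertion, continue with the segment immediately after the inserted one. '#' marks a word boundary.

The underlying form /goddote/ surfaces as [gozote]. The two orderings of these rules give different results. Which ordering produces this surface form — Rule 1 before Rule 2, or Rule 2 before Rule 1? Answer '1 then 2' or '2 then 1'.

Order 1 then 2:
  1 Degemination: [goddote] → [godote]
  2 Stop Lenition: [godote] → [gozote]
  result: [gozote]
Order 2 then 1:
  2 Stop Lenition: no change — [goddote]
  1 Degemination: [goddote] → [godote]
  result: [godote]

1 then 2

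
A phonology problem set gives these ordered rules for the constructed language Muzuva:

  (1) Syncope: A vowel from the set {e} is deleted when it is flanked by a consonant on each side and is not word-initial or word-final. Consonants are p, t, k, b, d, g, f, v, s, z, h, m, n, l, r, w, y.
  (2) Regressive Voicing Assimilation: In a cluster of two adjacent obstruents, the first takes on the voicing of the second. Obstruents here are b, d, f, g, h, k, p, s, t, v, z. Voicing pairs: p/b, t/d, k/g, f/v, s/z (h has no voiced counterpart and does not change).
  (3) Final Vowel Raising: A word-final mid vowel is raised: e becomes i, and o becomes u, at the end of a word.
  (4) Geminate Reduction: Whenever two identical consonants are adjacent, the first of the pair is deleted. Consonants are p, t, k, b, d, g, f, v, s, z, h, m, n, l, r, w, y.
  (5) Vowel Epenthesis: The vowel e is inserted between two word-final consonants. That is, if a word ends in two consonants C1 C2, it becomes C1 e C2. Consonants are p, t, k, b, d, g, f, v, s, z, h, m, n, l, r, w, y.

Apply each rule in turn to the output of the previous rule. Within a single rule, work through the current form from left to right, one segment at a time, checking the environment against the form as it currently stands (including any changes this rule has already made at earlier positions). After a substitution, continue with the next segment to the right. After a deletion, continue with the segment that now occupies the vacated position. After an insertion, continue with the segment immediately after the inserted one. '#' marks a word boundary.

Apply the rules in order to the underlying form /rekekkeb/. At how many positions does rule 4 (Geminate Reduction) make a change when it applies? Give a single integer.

(1) Syncope: [rekekkeb] → [rkkkb]
(2) Regressive Voicing Assimilation: [rkkkb] → [rkkgb]
(3) Final Vowel Raising: no change — [rkkgb]
(4) Geminate Reduction: [rkkgb] → [rkgb]
(5) Vowel Epenthesis: [rkgb] → [rkgeb]
Rule 4 changed 1 position(s).

1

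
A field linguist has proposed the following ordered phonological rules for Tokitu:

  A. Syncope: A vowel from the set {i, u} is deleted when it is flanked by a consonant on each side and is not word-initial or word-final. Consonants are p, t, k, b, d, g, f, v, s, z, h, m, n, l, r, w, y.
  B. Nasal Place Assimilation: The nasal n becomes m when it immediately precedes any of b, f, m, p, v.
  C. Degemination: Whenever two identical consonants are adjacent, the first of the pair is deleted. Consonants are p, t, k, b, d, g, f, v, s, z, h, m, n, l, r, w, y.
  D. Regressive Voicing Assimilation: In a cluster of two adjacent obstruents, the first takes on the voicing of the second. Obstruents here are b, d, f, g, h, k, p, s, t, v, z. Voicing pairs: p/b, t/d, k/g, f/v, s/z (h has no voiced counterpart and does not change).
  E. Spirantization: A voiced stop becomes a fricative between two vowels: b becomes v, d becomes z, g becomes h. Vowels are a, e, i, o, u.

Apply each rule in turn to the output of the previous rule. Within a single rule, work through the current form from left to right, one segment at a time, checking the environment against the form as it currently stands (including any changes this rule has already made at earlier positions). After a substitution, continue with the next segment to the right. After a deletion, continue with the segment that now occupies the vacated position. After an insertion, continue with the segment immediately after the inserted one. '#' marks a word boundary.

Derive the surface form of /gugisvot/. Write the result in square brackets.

A Syncope: [gugisvot] → [ggsvot]
B Nasal Place Assimilation: no change — [ggsvot]
C Degemination: [ggsvot] → [gsvot]
D Regressive Voicing Assimilation: [gsvot] → [kzvot]
E Spirantization: no change — [kzvot]

[kzvot]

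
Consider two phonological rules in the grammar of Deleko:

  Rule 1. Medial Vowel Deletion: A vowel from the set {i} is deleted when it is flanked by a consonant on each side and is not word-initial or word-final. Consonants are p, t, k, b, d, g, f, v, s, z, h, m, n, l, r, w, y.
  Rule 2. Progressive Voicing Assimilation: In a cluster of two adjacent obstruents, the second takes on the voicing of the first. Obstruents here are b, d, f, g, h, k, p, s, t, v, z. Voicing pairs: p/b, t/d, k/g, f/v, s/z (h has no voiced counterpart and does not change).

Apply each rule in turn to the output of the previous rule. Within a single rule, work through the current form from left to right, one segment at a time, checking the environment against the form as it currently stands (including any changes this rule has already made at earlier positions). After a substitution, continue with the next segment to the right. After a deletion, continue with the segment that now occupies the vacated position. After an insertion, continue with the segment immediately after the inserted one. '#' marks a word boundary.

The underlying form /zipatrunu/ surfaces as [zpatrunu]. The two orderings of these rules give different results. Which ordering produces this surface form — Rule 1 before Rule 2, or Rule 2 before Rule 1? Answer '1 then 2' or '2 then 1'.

2 then 1

Order 1 then 2:
  1 Medial Vowel Deletion: [zipatrunu] → [zpatrunu]
  2 Progressive Voicing Assimilation: [zpatrunu] → [zbatrunu]
  result: [zbatrunu]
Order 2 then 1:
  2 Progressive Voicing Assimilation: no change — [zipatrunu]
  1 Medial Vowel Deletion: [zipatrunu] → [zpatrunu]
  result: [zpatrunu]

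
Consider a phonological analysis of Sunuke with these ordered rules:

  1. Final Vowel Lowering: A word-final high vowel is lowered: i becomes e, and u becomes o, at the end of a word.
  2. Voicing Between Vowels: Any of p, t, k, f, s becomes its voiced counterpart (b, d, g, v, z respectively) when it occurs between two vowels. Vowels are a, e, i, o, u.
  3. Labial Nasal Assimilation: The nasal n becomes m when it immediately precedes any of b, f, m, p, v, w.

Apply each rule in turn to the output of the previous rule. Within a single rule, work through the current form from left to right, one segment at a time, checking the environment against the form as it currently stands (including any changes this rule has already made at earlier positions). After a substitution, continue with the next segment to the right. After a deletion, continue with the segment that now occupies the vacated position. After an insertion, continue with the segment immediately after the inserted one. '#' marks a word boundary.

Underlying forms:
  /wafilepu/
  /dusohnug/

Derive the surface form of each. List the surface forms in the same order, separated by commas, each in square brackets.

/wafilepu/:
  1 Final Vowel Lowering: [wafilepu] → [wafilepo]
  2 Voicing Between Vowels: [wafilepo] → [wavilebo]
  3 Labial Nasal Assimilation: no change — [wavilebo]
/dusohnug/:
  1 Final Vowel Lowering: no change — [dusohnug]
  2 Voicing Between Vowels: [dusohnug] → [duzohnug]
  3 Labial Nasal Assimilation: no change — [duzohnug]

[wavilebo], [duzohnug]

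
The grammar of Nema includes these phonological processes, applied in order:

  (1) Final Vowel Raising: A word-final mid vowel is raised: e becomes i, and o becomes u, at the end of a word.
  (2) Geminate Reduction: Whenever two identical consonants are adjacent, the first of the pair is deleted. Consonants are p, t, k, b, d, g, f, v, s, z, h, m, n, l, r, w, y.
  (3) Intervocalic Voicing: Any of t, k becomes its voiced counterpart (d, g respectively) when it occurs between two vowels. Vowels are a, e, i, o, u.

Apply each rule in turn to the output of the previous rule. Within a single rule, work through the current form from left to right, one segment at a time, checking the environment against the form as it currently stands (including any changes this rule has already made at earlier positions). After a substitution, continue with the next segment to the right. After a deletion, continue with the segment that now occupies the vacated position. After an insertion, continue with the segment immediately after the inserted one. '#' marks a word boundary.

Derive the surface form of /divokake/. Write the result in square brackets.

[divogagi]

(1) Final Vowel Raising: [divokake] → [divokaki]
(2) Geminate Reduction: no change — [divokaki]
(3) Intervocalic Voicing: [divokaki] → [divogagi]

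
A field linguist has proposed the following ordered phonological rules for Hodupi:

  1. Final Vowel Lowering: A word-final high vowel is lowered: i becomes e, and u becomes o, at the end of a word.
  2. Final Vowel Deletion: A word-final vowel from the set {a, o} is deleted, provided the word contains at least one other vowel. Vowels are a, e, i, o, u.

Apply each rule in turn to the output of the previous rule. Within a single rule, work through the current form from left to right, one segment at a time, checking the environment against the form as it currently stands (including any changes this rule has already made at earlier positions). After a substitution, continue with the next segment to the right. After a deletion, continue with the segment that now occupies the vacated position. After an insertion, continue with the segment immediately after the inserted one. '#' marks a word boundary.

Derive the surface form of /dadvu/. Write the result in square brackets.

1 Final Vowel Lowering: [dadvu] → [dadvo]
2 Final Vowel Deletion: [dadvo] → [dadv]

[dadv]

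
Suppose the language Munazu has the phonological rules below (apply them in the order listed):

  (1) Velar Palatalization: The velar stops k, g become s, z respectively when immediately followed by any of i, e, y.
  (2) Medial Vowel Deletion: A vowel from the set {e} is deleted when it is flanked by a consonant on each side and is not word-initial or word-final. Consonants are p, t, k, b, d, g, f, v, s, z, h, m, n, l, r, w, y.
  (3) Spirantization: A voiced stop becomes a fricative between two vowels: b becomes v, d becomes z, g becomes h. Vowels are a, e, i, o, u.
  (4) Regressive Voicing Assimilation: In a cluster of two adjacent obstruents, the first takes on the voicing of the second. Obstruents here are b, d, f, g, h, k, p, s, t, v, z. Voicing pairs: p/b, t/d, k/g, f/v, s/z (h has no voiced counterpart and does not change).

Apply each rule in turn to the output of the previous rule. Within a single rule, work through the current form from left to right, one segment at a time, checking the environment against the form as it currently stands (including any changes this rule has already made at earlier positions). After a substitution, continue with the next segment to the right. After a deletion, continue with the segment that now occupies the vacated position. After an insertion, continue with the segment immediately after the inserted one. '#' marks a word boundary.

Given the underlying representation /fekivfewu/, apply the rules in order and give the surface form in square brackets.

(1) Velar Palatalization: [fekivfewu] → [fesivfewu]
(2) Medial Vowel Deletion: [fesivfewu] → [fsivfwu]
(3) Spirantization: no change — [fsivfwu]
(4) Regressive Voicing Assimilation: [fsivfwu] → [fsiffwu]

[fsiffwu]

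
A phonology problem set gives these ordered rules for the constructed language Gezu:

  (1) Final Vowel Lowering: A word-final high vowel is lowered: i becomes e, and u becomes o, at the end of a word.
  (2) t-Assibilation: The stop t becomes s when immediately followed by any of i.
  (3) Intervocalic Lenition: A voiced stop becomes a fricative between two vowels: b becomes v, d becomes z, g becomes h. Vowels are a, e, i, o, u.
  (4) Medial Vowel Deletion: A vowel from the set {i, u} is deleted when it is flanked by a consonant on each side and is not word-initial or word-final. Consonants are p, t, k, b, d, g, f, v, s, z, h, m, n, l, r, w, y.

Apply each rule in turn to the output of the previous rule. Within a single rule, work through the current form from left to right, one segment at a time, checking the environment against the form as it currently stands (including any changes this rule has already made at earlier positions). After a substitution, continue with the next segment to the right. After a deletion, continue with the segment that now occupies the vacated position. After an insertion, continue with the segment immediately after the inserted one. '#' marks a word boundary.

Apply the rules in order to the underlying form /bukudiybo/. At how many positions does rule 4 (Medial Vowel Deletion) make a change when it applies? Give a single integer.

3

(1) Final Vowel Lowering: no change — [bukudiybo]
(2) t-Assibilation: no change — [bukudiybo]
(3) Intervocalic Lenition: [bukudiybo] → [bukuziybo]
(4) Medial Vowel Deletion: [bukuziybo] → [bkzybo]
Rule 4 changed 3 position(s).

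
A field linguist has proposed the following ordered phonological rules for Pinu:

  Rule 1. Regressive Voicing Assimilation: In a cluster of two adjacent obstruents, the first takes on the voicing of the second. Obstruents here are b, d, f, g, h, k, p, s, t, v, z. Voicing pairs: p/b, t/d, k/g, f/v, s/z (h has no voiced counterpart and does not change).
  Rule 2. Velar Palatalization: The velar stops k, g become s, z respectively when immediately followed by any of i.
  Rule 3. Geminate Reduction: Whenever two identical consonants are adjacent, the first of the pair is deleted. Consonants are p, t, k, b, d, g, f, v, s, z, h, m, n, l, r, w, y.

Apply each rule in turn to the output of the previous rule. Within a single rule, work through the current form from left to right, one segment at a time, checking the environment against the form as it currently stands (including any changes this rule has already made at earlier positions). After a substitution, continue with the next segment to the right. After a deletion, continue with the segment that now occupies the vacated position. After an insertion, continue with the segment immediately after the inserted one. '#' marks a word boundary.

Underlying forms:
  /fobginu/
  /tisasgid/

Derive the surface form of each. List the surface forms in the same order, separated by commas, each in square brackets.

/fobginu/:
  Rule 1 Regressive Voicing Assimilation: no change — [fobginu]
  Rule 2 Velar Palatalization: [fobginu] → [fobzinu]
  Rule 3 Geminate Reduction: no change — [fobzinu]
/tisasgid/:
  Rule 1 Regressive Voicing Assimilation: [tisasgid] → [tisazgid]
  Rule 2 Velar Palatalization: [tisazgid] → [tisazzid]
  Rule 3 Geminate Reduction: [tisazzid] → [tisazid]

[fobzinu], [tisazid]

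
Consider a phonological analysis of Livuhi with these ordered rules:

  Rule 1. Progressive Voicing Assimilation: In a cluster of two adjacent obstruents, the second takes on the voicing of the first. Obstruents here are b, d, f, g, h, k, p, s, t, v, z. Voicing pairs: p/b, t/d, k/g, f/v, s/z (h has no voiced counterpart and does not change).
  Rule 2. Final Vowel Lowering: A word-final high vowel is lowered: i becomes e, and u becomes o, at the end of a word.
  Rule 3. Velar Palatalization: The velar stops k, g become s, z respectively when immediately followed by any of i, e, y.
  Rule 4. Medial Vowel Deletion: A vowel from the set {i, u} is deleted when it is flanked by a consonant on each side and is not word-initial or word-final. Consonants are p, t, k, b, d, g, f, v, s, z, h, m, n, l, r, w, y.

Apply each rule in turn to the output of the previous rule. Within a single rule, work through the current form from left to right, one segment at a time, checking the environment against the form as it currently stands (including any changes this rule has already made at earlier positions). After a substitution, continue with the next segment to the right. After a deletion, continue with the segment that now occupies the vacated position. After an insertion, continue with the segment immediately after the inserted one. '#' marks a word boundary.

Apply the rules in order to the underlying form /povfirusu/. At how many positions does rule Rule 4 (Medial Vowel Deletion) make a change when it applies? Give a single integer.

Rule 1 Progressive Voicing Assimilation: [povfirusu] → [povvirusu]
Rule 2 Final Vowel Lowering: [povvirusu] → [povviruso]
Rule 3 Velar Palatalization: no change — [povviruso]
Rule 4 Medial Vowel Deletion: [povviruso] → [povvrso]
Rule Rule 4 changed 2 position(s).

2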